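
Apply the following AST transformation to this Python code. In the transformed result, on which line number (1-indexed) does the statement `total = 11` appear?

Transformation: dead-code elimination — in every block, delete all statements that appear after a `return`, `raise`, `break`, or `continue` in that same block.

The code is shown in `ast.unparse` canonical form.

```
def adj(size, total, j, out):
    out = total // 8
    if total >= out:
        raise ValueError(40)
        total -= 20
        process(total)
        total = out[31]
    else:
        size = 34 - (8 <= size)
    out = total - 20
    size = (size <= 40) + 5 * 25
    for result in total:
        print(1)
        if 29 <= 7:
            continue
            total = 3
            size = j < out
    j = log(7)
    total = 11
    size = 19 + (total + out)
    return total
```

14

Transformed code:
def adj(size, total, j, out):
    out = total // 8
    if total >= out:
        raise ValueError(40)
    else:
        size = 34 - (8 <= size)
    out = total - 20
    size = (size <= 40) + 5 * 25
    for result in total:
        print(1)
        if 29 <= 7:
            continue
    j = log(7)
    total = 11
    size = 19 + (total + out)
    return total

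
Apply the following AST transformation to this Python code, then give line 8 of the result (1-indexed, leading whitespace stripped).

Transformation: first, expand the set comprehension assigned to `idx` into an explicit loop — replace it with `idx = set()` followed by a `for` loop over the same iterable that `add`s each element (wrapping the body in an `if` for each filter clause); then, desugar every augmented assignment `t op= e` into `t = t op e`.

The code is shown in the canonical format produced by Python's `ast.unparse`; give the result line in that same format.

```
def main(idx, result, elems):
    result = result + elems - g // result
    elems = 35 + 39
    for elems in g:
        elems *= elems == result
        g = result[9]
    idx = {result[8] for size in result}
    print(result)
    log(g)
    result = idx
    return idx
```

Transformed code:
def main(idx, result, elems):
    result = result + elems - g // result
    elems = 35 + 39
    for elems in g:
        elems = elems * (elems == result)
        g = result[9]
    idx = set()
    for size in result:
        idx.add(result[8])
    print(result)
    log(g)
    result = idx
    return idx

for size in result:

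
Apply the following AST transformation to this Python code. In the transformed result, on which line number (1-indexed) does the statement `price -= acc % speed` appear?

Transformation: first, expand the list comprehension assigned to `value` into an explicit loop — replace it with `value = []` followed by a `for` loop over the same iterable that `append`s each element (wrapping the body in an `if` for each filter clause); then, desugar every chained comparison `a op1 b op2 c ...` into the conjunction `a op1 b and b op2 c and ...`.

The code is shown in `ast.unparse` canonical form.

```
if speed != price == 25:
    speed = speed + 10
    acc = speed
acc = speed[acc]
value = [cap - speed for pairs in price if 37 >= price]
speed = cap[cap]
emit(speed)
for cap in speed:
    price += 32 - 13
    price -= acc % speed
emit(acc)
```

Transformed code:
if speed != price and price == 25:
    speed = speed + 10
    acc = speed
acc = speed[acc]
value = []
for pairs in price:
    if 37 >= price:
        value.append(cap - speed)
speed = cap[cap]
emit(speed)
for cap in speed:
    price += 32 - 13
    price -= acc % speed
emit(acc)

13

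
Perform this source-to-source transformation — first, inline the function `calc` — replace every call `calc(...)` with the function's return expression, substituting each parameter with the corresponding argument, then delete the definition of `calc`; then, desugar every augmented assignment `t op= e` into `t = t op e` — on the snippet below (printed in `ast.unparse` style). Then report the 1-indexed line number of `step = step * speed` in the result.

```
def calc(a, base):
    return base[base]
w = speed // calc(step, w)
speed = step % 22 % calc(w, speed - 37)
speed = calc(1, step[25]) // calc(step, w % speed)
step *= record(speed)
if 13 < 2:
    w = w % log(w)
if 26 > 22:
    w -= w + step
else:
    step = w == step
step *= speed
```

11

Transformed code:
w = speed // w[w]
speed = step % 22 % (speed - 37)[speed - 37]
speed = step[25][step[25]] // (w % speed)[w % speed]
step = step * record(speed)
if 13 < 2:
    w = w % log(w)
if 26 > 22:
    w = w - (w + step)
else:
    step = w == step
step = step * speed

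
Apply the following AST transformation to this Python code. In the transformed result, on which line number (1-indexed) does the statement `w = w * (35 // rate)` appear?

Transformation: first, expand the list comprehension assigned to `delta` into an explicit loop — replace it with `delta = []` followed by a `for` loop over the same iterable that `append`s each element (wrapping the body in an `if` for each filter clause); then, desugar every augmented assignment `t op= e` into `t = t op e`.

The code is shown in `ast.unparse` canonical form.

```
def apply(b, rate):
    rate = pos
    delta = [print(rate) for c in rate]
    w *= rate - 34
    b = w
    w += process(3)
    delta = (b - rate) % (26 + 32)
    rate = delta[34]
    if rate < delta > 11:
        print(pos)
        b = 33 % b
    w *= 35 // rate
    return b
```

14

Transformed code:
def apply(b, rate):
    rate = pos
    delta = []
    for c in rate:
        delta.append(print(rate))
    w = w * (rate - 34)
    b = w
    w = w + process(3)
    delta = (b - rate) % (26 + 32)
    rate = delta[34]
    if rate < delta > 11:
        print(pos)
        b = 33 % b
    w = w * (35 // rate)
    return b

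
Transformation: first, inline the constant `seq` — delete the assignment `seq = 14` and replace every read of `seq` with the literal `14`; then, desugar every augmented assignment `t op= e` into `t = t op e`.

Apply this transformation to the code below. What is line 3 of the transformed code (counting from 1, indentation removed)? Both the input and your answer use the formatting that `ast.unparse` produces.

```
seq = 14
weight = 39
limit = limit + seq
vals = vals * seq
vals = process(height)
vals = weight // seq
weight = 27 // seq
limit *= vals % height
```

Transformed code:
weight = 39
limit = limit + 14
vals = vals * 14
vals = process(height)
vals = weight // 14
weight = 27 // 14
limit = limit * (vals % height)

vals = vals * 14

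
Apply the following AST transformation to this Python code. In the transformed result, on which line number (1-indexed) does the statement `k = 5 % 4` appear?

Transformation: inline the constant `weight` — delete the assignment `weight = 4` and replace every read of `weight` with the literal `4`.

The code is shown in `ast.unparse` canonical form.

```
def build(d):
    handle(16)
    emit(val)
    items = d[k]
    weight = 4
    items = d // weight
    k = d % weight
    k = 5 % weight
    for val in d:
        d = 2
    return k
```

Transformed code:
def build(d):
    handle(16)
    emit(val)
    items = d[k]
    items = d // 4
    k = d % 4
    k = 5 % 4
    for val in d:
        d = 2
    return k

7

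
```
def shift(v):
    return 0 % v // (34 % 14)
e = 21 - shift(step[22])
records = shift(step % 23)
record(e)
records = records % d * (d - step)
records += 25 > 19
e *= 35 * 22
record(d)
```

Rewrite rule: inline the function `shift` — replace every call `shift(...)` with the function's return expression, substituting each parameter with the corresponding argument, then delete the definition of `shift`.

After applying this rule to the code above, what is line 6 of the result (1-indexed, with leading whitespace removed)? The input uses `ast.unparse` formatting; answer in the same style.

Transformed code:
e = 21 - 0 % step[22] // (34 % 14)
records = 0 % (step % 23) // (34 % 14)
record(e)
records = records % d * (d - step)
records += 25 > 19
e *= 35 * 22
record(d)

e *= 35 * 22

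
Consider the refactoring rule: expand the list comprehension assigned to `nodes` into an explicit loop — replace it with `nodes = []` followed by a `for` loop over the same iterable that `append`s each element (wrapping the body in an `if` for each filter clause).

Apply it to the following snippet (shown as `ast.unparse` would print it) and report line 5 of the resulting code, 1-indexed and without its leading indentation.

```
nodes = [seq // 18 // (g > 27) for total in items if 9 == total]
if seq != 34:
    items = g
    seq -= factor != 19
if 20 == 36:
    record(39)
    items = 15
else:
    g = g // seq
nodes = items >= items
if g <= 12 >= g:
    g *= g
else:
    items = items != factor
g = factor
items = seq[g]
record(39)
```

if seq != 34:

Transformed code:
nodes = []
for total in items:
    if 9 == total:
        nodes.append(seq // 18 // (g > 27))
if seq != 34:
    items = g
    seq -= factor != 19
if 20 == 36:
    record(39)
    items = 15
else:
    g = g // seq
nodes = items >= items
if g <= 12 >= g:
    g *= g
else:
    items = items != factor
g = factor
items = seq[g]
record(39)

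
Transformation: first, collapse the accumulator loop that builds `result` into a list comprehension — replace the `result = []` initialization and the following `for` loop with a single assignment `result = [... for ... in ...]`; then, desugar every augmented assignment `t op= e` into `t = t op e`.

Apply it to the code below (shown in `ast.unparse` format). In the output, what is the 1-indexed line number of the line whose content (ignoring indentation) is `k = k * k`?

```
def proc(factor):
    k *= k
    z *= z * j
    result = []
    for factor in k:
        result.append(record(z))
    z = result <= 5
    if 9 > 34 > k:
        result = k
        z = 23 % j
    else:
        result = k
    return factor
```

Transformed code:
def proc(factor):
    k = k * k
    z = z * (z * j)
    result = [record(z) for factor in k]
    z = result <= 5
    if 9 > 34 > k:
        result = k
        z = 23 % j
    else:
        result = k
    return factor

2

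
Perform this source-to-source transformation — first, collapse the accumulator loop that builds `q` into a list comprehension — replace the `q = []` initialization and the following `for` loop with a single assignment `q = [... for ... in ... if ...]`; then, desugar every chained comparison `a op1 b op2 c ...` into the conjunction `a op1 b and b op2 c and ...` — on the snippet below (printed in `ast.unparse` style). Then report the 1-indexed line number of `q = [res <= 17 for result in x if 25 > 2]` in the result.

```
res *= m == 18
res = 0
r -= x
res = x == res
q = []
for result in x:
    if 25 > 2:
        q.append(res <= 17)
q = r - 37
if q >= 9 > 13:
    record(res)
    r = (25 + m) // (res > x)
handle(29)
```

5

Transformed code:
res *= m == 18
res = 0
r -= x
res = x == res
q = [res <= 17 for result in x if 25 > 2]
q = r - 37
if q >= 9 and 9 > 13:
    record(res)
    r = (25 + m) // (res > x)
handle(29)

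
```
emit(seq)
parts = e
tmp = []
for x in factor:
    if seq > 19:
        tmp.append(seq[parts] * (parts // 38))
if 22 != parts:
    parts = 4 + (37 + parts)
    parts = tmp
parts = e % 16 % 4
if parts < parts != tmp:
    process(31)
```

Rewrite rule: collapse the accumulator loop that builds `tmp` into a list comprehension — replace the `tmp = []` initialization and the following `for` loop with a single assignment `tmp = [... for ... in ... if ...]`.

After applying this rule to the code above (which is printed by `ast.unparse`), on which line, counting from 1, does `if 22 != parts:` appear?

Transformed code:
emit(seq)
parts = e
tmp = [seq[parts] * (parts // 38) for x in factor if seq > 19]
if 22 != parts:
    parts = 4 + (37 + parts)
    parts = tmp
parts = e % 16 % 4
if parts < parts != tmp:
    process(31)

4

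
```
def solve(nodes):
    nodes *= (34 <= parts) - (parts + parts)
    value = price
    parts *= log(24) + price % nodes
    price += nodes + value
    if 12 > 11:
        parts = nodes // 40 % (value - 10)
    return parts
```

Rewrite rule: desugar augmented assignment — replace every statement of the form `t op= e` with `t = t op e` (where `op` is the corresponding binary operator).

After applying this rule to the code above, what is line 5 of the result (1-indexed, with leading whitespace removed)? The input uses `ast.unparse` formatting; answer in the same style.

Transformed code:
def solve(nodes):
    nodes = nodes * ((34 <= parts) - (parts + parts))
    value = price
    parts = parts * (log(24) + price % nodes)
    price = price + (nodes + value)
    if 12 > 11:
        parts = nodes // 40 % (value - 10)
    return parts

price = price + (nodes + value)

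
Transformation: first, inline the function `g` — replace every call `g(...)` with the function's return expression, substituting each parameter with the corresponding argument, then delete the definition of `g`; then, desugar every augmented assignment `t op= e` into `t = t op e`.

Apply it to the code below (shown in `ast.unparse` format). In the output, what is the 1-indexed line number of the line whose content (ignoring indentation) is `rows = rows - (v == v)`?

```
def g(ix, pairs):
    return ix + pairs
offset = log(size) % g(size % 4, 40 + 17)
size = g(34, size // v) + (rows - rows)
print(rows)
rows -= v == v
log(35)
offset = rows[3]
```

Transformed code:
offset = log(size) % (size % 4 + (40 + 17))
size = 34 + size // v + (rows - rows)
print(rows)
rows = rows - (v == v)
log(35)
offset = rows[3]

4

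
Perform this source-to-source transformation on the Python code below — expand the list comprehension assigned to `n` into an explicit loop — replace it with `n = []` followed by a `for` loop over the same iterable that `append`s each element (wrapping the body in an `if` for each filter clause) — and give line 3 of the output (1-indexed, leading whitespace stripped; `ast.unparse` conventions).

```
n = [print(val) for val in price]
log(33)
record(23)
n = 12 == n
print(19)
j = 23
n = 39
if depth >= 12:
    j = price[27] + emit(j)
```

Transformed code:
n = []
for val in price:
    n.append(print(val))
log(33)
record(23)
n = 12 == n
print(19)
j = 23
n = 39
if depth >= 12:
    j = price[27] + emit(j)

n.append(print(val))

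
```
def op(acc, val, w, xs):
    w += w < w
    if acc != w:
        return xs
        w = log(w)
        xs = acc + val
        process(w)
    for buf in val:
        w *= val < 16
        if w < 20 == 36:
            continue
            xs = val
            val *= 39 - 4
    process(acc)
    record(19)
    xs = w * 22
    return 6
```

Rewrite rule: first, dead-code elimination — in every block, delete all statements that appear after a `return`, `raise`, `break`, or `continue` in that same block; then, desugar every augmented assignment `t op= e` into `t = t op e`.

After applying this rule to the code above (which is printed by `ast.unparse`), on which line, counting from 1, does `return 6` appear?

12

Transformed code:
def op(acc, val, w, xs):
    w = w + (w < w)
    if acc != w:
        return xs
    for buf in val:
        w = w * (val < 16)
        if w < 20 == 36:
            continue
    process(acc)
    record(19)
    xs = w * 22
    return 6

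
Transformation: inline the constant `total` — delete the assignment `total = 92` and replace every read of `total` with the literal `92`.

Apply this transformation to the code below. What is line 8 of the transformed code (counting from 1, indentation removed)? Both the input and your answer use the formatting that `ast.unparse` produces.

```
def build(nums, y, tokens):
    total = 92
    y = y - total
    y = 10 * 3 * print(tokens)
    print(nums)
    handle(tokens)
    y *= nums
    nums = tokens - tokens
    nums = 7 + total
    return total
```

Transformed code:
def build(nums, y, tokens):
    y = y - 92
    y = 10 * 3 * print(tokens)
    print(nums)
    handle(tokens)
    y *= nums
    nums = tokens - tokens
    nums = 7 + 92
    return 92

nums = 7 + 92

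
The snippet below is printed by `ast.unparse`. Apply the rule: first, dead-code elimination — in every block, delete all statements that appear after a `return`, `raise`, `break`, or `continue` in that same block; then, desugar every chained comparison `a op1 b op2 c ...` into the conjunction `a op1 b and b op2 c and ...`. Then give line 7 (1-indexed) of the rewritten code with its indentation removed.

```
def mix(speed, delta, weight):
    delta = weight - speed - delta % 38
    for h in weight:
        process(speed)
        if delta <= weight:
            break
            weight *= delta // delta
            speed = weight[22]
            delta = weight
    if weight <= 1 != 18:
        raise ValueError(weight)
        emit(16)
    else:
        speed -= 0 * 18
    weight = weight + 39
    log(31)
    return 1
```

Transformed code:
def mix(speed, delta, weight):
    delta = weight - speed - delta % 38
    for h in weight:
        process(speed)
        if delta <= weight:
            break
    if weight <= 1 and 1 != 18:
        raise ValueError(weight)
    else:
        speed -= 0 * 18
    weight = weight + 39
    log(31)
    return 1

if weight <= 1 and 1 != 18:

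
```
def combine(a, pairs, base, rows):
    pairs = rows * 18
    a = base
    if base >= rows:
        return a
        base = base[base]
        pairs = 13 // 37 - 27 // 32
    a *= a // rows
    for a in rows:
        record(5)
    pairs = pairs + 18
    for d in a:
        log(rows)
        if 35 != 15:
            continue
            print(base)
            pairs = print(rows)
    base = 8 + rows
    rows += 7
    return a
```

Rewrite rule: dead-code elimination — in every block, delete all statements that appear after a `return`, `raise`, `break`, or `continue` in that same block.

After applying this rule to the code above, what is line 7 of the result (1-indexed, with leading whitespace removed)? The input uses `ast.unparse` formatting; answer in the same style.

Transformed code:
def combine(a, pairs, base, rows):
    pairs = rows * 18
    a = base
    if base >= rows:
        return a
    a *= a // rows
    for a in rows:
        record(5)
    pairs = pairs + 18
    for d in a:
        log(rows)
        if 35 != 15:
            continue
    base = 8 + rows
    rows += 7
    return a

for a in rows:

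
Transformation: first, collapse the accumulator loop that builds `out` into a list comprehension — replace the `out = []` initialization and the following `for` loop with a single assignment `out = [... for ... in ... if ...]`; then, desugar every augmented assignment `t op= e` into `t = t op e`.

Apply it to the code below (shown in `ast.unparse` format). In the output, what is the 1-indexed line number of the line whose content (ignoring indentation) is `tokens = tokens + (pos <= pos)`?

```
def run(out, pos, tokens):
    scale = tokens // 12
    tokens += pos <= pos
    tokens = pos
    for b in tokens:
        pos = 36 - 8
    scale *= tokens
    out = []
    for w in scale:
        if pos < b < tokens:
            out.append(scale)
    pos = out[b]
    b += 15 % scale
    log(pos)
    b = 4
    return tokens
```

Transformed code:
def run(out, pos, tokens):
    scale = tokens // 12
    tokens = tokens + (pos <= pos)
    tokens = pos
    for b in tokens:
        pos = 36 - 8
    scale = scale * tokens
    out = [scale for w in scale if pos < b < tokens]
    pos = out[b]
    b = b + 15 % scale
    log(pos)
    b = 4
    return tokens

3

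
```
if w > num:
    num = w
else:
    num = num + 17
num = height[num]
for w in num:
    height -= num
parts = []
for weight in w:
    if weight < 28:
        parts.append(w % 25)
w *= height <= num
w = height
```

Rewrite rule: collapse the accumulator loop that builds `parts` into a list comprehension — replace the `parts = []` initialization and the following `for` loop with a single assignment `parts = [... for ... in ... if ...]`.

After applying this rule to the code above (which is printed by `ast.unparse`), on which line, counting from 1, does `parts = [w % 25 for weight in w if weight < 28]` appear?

8

Transformed code:
if w > num:
    num = w
else:
    num = num + 17
num = height[num]
for w in num:
    height -= num
parts = [w % 25 for weight in w if weight < 28]
w *= height <= num
w = height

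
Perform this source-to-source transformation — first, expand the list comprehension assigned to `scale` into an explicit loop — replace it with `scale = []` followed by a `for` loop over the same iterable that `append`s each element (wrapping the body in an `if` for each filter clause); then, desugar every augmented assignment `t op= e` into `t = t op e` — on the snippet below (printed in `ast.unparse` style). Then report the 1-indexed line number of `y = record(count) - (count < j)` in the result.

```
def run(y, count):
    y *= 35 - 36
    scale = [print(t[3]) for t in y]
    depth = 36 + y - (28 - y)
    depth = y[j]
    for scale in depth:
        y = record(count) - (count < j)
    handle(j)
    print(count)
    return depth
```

Transformed code:
def run(y, count):
    y = y * (35 - 36)
    scale = []
    for t in y:
        scale.append(print(t[3]))
    depth = 36 + y - (28 - y)
    depth = y[j]
    for scale in depth:
        y = record(count) - (count < j)
    handle(j)
    print(count)
    return depth

9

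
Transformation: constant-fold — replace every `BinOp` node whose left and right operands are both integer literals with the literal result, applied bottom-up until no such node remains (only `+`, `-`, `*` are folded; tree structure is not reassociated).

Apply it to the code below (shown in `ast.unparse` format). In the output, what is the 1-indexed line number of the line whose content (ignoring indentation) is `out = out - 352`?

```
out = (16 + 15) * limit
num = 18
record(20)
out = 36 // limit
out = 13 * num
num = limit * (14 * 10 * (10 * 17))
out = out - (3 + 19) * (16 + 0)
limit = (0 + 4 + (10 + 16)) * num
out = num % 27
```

7

Transformed code:
out = 31 * limit
num = 18
record(20)
out = 36 // limit
out = 13 * num
num = limit * 23800
out = out - 352
limit = 30 * num
out = num % 27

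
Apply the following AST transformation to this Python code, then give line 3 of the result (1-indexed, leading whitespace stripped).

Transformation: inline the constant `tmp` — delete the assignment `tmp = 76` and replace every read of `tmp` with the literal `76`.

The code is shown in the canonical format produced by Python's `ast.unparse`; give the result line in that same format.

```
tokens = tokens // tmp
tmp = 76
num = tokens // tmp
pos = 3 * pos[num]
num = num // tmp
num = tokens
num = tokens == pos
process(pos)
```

Transformed code:
tokens = tokens // 76
num = tokens // 76
pos = 3 * pos[num]
num = num // 76
num = tokens
num = tokens == pos
process(pos)

pos = 3 * pos[num]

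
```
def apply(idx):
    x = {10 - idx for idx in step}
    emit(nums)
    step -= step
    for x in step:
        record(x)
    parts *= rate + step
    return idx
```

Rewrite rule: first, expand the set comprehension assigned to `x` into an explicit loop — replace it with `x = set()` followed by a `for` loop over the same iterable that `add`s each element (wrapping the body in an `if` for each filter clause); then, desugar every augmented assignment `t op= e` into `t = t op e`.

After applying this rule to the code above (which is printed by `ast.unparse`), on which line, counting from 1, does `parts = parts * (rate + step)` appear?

9

Transformed code:
def apply(idx):
    x = set()
    for idx in step:
        x.add(10 - idx)
    emit(nums)
    step = step - step
    for x in step:
        record(x)
    parts = parts * (rate + step)
    return idx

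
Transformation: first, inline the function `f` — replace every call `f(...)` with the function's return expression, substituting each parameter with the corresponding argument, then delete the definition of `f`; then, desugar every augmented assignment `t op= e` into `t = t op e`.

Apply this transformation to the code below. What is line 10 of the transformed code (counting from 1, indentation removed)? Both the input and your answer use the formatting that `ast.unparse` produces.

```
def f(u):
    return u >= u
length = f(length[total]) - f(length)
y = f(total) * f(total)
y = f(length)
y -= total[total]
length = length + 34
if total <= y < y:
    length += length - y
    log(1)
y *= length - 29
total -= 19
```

Transformed code:
length = (length[total] >= length[total]) - (length >= length)
y = (total >= total) * (total >= total)
y = length >= length
y = y - total[total]
length = length + 34
if total <= y < y:
    length = length + (length - y)
    log(1)
y = y * (length - 29)
total = total - 19

total = total - 19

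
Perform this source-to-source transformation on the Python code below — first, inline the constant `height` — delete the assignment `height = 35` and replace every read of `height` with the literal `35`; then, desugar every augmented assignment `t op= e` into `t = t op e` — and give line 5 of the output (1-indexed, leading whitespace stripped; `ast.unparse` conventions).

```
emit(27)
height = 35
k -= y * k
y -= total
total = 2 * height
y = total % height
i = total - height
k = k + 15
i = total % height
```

Transformed code:
emit(27)
k = k - y * k
y = y - total
total = 2 * 35
y = total % 35
i = total - 35
k = k + 15
i = total % 35

y = total % 35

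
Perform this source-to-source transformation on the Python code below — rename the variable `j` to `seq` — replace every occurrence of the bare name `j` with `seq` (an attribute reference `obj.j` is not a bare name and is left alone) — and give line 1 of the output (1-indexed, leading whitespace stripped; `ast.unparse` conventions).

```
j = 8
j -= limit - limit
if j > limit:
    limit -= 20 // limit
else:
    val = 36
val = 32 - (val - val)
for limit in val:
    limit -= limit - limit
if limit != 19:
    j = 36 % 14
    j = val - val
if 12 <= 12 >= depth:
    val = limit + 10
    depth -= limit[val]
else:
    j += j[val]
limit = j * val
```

seq = 8

Transformed code:
seq = 8
seq -= limit - limit
if seq > limit:
    limit -= 20 // limit
else:
    val = 36
val = 32 - (val - val)
for limit in val:
    limit -= limit - limit
if limit != 19:
    seq = 36 % 14
    seq = val - val
if 12 <= 12 >= depth:
    val = limit + 10
    depth -= limit[val]
else:
    seq += seq[val]
limit = seq * val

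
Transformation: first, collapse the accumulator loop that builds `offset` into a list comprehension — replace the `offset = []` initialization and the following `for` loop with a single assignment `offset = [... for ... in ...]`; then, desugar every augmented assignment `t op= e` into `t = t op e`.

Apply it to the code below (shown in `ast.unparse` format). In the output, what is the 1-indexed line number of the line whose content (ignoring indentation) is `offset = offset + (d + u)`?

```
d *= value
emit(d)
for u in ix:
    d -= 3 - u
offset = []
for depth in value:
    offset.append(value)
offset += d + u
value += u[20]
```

Transformed code:
d = d * value
emit(d)
for u in ix:
    d = d - (3 - u)
offset = [value for depth in value]
offset = offset + (d + u)
value = value + u[20]

6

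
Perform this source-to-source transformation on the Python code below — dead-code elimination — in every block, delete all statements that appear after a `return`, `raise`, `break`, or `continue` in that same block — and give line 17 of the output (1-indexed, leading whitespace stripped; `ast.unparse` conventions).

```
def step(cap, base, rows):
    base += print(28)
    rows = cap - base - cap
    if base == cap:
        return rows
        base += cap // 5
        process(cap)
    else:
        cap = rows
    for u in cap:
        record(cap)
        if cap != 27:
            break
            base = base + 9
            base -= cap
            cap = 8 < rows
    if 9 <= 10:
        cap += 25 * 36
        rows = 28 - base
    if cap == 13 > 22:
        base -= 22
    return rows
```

Transformed code:
def step(cap, base, rows):
    base += print(28)
    rows = cap - base - cap
    if base == cap:
        return rows
    else:
        cap = rows
    for u in cap:
        record(cap)
        if cap != 27:
            break
    if 9 <= 10:
        cap += 25 * 36
        rows = 28 - base
    if cap == 13 > 22:
        base -= 22
    return rows

return rows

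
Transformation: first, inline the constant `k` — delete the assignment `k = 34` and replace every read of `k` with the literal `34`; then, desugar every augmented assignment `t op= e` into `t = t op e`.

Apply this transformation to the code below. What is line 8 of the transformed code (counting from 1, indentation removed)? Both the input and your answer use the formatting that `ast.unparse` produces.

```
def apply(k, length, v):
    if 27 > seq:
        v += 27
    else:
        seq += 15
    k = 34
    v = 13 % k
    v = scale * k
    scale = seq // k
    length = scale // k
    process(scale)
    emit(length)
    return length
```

Transformed code:
def apply(k, length, v):
    if 27 > seq:
        v = v + 27
    else:
        seq = seq + 15
    v = 13 % 34
    v = scale * 34
    scale = seq // 34
    length = scale // 34
    process(scale)
    emit(length)
    return length

scale = seq // 34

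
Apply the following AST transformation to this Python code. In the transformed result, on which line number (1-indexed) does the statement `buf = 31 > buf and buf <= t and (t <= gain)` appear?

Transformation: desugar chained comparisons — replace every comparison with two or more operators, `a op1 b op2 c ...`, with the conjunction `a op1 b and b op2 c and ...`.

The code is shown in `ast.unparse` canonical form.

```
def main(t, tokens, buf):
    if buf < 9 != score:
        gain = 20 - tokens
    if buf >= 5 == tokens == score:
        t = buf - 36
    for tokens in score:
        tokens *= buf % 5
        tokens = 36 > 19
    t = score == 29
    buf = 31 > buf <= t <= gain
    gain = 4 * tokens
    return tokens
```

10

Transformed code:
def main(t, tokens, buf):
    if buf < 9 and 9 != score:
        gain = 20 - tokens
    if buf >= 5 and 5 == tokens and (tokens == score):
        t = buf - 36
    for tokens in score:
        tokens *= buf % 5
        tokens = 36 > 19
    t = score == 29
    buf = 31 > buf and buf <= t and (t <= gain)
    gain = 4 * tokens
    return tokens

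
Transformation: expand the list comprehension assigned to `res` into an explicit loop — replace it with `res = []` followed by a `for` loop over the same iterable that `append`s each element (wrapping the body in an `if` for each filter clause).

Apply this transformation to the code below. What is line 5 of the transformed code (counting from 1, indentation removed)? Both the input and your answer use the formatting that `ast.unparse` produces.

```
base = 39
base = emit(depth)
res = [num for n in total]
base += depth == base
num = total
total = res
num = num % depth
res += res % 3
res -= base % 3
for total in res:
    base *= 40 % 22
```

res.append(num)

Transformed code:
base = 39
base = emit(depth)
res = []
for n in total:
    res.append(num)
base += depth == base
num = total
total = res
num = num % depth
res += res % 3
res -= base % 3
for total in res:
    base *= 40 % 22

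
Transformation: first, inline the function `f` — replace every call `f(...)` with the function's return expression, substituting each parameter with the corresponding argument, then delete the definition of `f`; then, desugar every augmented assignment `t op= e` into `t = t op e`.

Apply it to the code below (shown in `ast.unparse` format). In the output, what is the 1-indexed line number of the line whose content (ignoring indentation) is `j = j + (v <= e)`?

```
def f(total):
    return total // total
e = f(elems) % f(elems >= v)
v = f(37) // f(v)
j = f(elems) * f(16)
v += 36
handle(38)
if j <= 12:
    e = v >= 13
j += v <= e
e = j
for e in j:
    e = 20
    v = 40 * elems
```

Transformed code:
e = elems // elems % ((elems >= v) // (elems >= v))
v = 37 // 37 // (v // v)
j = elems // elems * (16 // 16)
v = v + 36
handle(38)
if j <= 12:
    e = v >= 13
j = j + (v <= e)
e = j
for e in j:
    e = 20
    v = 40 * elems

8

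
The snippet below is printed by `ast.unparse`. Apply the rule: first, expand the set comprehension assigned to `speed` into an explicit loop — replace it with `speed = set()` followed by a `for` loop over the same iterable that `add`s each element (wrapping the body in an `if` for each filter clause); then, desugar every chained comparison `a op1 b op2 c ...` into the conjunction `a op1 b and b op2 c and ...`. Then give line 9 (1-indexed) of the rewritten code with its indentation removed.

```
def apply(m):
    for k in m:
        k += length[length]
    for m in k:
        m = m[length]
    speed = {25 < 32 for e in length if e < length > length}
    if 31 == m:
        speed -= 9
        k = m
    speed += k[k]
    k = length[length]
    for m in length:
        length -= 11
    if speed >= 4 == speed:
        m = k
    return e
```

speed.add(25 < 32)

Transformed code:
def apply(m):
    for k in m:
        k += length[length]
    for m in k:
        m = m[length]
    speed = set()
    for e in length:
        if e < length and length > length:
            speed.add(25 < 32)
    if 31 == m:
        speed -= 9
        k = m
    speed += k[k]
    k = length[length]
    for m in length:
        length -= 11
    if speed >= 4 and 4 == speed:
        m = k
    return e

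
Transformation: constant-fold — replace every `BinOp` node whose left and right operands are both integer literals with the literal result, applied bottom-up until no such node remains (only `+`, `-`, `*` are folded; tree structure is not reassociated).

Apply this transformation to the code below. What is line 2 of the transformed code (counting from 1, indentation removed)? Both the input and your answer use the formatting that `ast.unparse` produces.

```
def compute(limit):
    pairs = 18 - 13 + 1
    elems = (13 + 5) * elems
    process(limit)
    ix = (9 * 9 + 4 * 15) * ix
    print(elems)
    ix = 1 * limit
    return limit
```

pairs = 6

Transformed code:
def compute(limit):
    pairs = 6
    elems = 18 * elems
    process(limit)
    ix = 141 * ix
    print(elems)
    ix = 1 * limit
    return limit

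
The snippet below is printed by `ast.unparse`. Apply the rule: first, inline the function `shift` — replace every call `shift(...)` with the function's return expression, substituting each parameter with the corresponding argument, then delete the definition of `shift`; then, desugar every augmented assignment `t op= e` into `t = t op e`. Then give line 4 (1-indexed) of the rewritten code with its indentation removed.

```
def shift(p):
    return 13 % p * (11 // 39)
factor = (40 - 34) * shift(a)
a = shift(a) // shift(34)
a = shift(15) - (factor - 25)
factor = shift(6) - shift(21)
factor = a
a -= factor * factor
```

Transformed code:
factor = (40 - 34) * (13 % a * (11 // 39))
a = 13 % a * (11 // 39) // (13 % 34 * (11 // 39))
a = 13 % 15 * (11 // 39) - (factor - 25)
factor = 13 % 6 * (11 // 39) - 13 % 21 * (11 // 39)
factor = a
a = a - factor * factor

factor = 13 % 6 * (11 // 39) - 13 % 21 * (11 // 39)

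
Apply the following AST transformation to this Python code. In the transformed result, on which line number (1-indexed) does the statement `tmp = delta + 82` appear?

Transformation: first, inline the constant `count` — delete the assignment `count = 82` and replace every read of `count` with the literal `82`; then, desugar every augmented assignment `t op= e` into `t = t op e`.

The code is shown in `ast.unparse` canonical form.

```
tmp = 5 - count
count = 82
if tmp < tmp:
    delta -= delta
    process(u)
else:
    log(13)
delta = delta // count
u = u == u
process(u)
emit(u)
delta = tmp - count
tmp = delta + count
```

Transformed code:
tmp = 5 - 82
if tmp < tmp:
    delta = delta - delta
    process(u)
else:
    log(13)
delta = delta // 82
u = u == u
process(u)
emit(u)
delta = tmp - 82
tmp = delta + 82

12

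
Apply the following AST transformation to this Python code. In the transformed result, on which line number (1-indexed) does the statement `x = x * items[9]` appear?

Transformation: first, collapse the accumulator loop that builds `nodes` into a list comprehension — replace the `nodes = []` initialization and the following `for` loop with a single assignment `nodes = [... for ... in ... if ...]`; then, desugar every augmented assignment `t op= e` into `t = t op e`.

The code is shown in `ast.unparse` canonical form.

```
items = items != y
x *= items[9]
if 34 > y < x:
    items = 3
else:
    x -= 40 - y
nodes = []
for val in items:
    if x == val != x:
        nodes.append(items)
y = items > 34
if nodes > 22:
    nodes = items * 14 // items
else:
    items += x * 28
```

Transformed code:
items = items != y
x = x * items[9]
if 34 > y < x:
    items = 3
else:
    x = x - (40 - y)
nodes = [items for val in items if x == val != x]
y = items > 34
if nodes > 22:
    nodes = items * 14 // items
else:
    items = items + x * 28

2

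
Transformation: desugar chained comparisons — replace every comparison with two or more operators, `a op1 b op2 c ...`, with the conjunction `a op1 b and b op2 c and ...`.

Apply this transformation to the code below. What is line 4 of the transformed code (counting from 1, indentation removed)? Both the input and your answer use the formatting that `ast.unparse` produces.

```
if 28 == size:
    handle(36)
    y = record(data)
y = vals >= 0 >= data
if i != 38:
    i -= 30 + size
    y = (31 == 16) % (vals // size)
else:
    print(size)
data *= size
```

Transformed code:
if 28 == size:
    handle(36)
    y = record(data)
y = vals >= 0 and 0 >= data
if i != 38:
    i -= 30 + size
    y = (31 == 16) % (vals // size)
else:
    print(size)
data *= size

y = vals >= 0 and 0 >= data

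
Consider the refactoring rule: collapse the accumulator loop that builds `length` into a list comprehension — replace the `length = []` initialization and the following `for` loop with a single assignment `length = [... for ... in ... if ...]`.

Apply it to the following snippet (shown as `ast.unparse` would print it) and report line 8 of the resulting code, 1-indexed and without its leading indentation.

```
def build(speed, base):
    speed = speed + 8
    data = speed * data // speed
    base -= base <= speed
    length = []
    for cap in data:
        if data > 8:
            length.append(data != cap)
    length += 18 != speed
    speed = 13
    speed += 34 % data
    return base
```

speed += 34 % data

Transformed code:
def build(speed, base):
    speed = speed + 8
    data = speed * data // speed
    base -= base <= speed
    length = [data != cap for cap in data if data > 8]
    length += 18 != speed
    speed = 13
    speed += 34 % data
    return base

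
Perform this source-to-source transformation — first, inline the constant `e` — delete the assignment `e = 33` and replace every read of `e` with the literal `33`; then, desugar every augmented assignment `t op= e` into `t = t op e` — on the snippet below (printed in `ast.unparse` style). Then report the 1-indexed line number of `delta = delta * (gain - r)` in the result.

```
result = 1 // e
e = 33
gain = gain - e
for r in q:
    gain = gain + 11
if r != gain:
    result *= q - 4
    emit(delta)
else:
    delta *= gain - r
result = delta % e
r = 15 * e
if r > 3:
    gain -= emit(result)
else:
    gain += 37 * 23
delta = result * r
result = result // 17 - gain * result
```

Transformed code:
result = 1 // 33
gain = gain - 33
for r in q:
    gain = gain + 11
if r != gain:
    result = result * (q - 4)
    emit(delta)
else:
    delta = delta * (gain - r)
result = delta % 33
r = 15 * 33
if r > 3:
    gain = gain - emit(result)
else:
    gain = gain + 37 * 23
delta = result * r
result = result // 17 - gain * result

9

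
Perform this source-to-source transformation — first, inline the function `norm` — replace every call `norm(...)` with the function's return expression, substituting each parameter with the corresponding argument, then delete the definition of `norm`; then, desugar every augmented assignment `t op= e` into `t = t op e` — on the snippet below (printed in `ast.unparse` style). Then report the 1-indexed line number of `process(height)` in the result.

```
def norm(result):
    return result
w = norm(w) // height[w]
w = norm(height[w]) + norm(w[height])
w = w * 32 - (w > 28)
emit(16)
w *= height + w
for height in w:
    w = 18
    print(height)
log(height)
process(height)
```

10

Transformed code:
w = w // height[w]
w = height[w] + w[height]
w = w * 32 - (w > 28)
emit(16)
w = w * (height + w)
for height in w:
    w = 18
    print(height)
log(height)
process(height)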